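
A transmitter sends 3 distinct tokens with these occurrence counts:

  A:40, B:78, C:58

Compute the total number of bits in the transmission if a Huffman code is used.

Build the Huffman tree bottom-up:
A(40) + C(58) → 98
B(78) + 98 → 176
Each symbol's bit-cost is frequency × depth; summing gives 274 bits (equivalently 98 + 176).

274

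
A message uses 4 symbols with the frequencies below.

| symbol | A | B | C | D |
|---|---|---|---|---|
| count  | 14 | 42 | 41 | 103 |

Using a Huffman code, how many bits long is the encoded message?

352

Greedily combine the two least-frequent nodes:
merge A(14) and C(41): 55
merge B(42) and 55: 97
merge 97 and D(103): 200
Total encoded bits = sum of merged weights = 55 + 97 + 200 = 352.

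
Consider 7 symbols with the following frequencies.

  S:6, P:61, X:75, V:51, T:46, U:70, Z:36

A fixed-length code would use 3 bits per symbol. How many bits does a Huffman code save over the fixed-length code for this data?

103

Fixed-length: 3 bits × 345 symbols = 1035 bits.
Huffman merges:
merge S(6) and Z(36): 42
merge 42 and T(46): 88
merge V(51) and P(61): 112
merge U(70) and X(75): 145
merge 88 and 112: 200
merge 145 and 200: 345
Huffman total = 42 + 88 + 112 + 145 + 200 + 345 = 932 bits.
Saving = 1035 − 932 = 103 bits.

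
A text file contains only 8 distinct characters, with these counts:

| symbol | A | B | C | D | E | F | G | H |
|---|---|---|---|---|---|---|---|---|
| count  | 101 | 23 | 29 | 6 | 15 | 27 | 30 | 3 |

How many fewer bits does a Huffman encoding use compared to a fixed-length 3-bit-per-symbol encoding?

Fixed-length: 3 bits × 234 symbols = 702 bits.
Huffman merges:
H(3) + D(6) → 9
9 + E(15) → 24
B(23) + 24 → 47
F(27) + C(29) → 56
G(30) + 47 → 77
56 + 77 → 133
A(101) + 133 → 234
Huffman total = 9 + 24 + 47 + 56 + 77 + 133 + 234 = 580 bits.
Saving = 702 − 580 = 122 bits.

122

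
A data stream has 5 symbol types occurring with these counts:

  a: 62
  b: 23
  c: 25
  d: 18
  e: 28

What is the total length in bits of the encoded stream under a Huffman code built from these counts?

344

Greedily combine the two least-frequent nodes:
combine d(18), b(23) → 41
combine c(25), e(28) → 53
combine 41, 53 → 94
combine a(62), 94 → 156
Total encoded bits = sum of merged weights = 41 + 53 + 94 + 156 = 344.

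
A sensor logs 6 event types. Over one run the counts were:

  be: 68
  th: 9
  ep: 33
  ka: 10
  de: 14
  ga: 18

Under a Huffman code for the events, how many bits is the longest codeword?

Merge the two lowest-weight nodes at each step:
combine th(9), ka(10) → 19
combine de(14), ga(18) → 32
combine 19, 32 → 51
combine ep(33), 51 → 84
combine be(68), 84 → 152
The first pair merged (th, ka) ends up deepest, at depth 4.

4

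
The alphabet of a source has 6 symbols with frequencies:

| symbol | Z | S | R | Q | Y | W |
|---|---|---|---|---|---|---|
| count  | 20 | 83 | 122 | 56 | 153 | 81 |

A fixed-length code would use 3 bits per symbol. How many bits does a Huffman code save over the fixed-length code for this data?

282

Fixed-length: 3 bits × 515 symbols = 1545 bits.
Huffman merges:
combine Z(20), Q(56) → 76
combine 76, W(81) → 157
combine S(83), R(122) → 205
combine Y(153), 157 → 310
combine 205, 310 → 515
Huffman total = 76 + 157 + 205 + 310 + 515 = 1263 bits.
Saving = 1545 − 1263 = 282 bits.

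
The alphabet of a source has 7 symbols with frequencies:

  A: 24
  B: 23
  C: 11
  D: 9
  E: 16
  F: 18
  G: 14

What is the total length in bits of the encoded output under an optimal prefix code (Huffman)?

Merge the two smallest weights repeatedly:
D(9) + C(11) → 20
G(14) + E(16) → 30
F(18) + 20 → 38
B(23) + A(24) → 47
30 + 38 → 68
47 + 68 → 115
The encoded length is the sum of every internal node's weight: 20 + 30 + 38 + 47 + 68 + 115 = 318 bits.

318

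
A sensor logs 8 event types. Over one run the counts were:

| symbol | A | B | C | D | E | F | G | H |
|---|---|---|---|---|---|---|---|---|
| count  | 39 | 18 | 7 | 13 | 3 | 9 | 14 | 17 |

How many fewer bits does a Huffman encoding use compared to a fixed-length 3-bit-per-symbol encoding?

Fixed-length: 3 bits × 120 symbols = 360 bits.
Huffman merges:
merge E(3) and C(7): 10
merge F(9) and 10: 19
merge D(13) and G(14): 27
merge H(17) and B(18): 35
merge 19 and 27: 46
merge 35 and A(39): 74
merge 46 and 74: 120
Huffman total = 10 + 19 + 27 + 35 + 46 + 74 + 120 = 331 bits.
Saving = 360 − 331 = 29 bits.

29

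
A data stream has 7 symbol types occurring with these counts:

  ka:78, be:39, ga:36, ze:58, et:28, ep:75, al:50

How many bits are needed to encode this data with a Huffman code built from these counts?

1003

Merge the two smallest weights repeatedly:
merge et(28) and ga(36): 64
merge be(39) and al(50): 89
merge ze(58) and 64: 122
merge ep(75) and ka(78): 153
merge 89 and 122: 211
merge 153 and 211: 364
The encoded length is the sum of every internal node's weight: 64 + 89 + 122 + 153 + 211 + 364 = 1003 bits.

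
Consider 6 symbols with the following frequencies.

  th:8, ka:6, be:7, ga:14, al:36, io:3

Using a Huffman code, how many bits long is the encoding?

159

Build the Huffman tree bottom-up:
merge io(3) and ka(6): 9
merge be(7) and th(8): 15
merge 9 and ga(14): 23
merge 15 and 23: 38
merge al(36) and 38: 74
Each symbol's bit-cost is frequency × depth; summing gives 159 bits (equivalently 9 + 15 + 23 + 38 + 74).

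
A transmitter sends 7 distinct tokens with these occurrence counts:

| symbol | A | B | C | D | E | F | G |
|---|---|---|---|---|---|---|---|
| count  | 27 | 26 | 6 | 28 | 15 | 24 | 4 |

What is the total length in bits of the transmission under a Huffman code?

Build the Huffman tree bottom-up:
merge G(4) and C(6): 10
merge 10 and E(15): 25
merge F(24) and 25: 49
merge B(26) and A(27): 53
merge D(28) and 49: 77
merge 53 and 77: 130
Each symbol's bit-cost is frequency × depth; summing gives 344 bits (equivalently 10 + 25 + 49 + 53 + 77 + 130).

344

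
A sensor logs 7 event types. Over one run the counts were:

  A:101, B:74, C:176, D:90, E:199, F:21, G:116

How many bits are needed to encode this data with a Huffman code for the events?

Merge the two smallest weights repeatedly:
F(21) + B(74) → 95
D(90) + 95 → 185
A(101) + G(116) → 217
C(176) + 185 → 361
E(199) + 217 → 416
361 + 416 → 777
The encoded length is the sum of every internal node's weight: 95 + 185 + 217 + 361 + 416 + 777 = 2051 bits.

2051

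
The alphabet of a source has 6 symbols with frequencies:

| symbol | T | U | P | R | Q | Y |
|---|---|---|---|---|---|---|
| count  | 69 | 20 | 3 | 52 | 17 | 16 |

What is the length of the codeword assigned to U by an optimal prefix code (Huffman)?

3

Build the tree from the bottom:
merge P(3) and Y(16): 19
merge Q(17) and 19: 36
merge U(20) and 36: 56
merge R(52) and 56: 108
merge T(69) and 108: 177
The subtree containing U is merged 3 times, so code length = 3.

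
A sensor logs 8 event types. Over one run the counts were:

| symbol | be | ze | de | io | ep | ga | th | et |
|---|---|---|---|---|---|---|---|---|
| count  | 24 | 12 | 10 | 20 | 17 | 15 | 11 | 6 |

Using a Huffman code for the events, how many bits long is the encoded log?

Build the Huffman tree bottom-up:
combine et(6), de(10) → 16
combine th(11), ze(12) → 23
combine ga(15), 16 → 31
combine ep(17), io(20) → 37
combine 23, be(24) → 47
combine 31, 37 → 68
combine 47, 68 → 115
Each symbol's bit-cost is frequency × depth; summing gives 337 bits (equivalently 16 + 23 + 31 + 37 + 47 + 68 + 115).

337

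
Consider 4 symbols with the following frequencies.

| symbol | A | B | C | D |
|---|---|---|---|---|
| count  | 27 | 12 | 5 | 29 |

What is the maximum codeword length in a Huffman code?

Merge the two lowest-weight nodes at each step:
combine C(5), B(12) → 17
combine 17, A(27) → 44
combine D(29), 44 → 73
The first pair merged (C, B) ends up deepest, at depth 3.

3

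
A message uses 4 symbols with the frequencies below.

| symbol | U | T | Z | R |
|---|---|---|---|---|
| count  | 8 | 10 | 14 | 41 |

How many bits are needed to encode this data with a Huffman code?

Greedily combine the two least-frequent nodes:
combine U(8), T(10) → 18
combine Z(14), 18 → 32
combine 32, R(41) → 73
The encoded length is the sum of every internal node's weight: 18 + 32 + 73 = 123 bits.

123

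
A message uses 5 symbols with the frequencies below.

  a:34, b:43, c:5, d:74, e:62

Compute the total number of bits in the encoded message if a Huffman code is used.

Merge the two smallest weights repeatedly:
c(5) + a(34) → 39
39 + b(43) → 82
e(62) + d(74) → 136
82 + 136 → 218
Total encoded bits = sum of merged weights = 39 + 82 + 136 + 218 = 475.

475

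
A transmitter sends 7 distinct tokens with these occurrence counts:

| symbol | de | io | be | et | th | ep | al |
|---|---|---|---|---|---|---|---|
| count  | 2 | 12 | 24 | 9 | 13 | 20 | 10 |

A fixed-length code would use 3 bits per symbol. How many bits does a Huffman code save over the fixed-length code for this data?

Fixed-length: 3 bits × 90 symbols = 270 bits.
Huffman merges:
combine de(2), et(9) → 11
combine al(10), 11 → 21
combine io(12), th(13) → 25
combine ep(20), 21 → 41
combine be(24), 25 → 49
combine 41, 49 → 90
Huffman total = 11 + 21 + 25 + 41 + 49 + 90 = 237 bits.
Saving = 270 − 237 = 33 bits.

33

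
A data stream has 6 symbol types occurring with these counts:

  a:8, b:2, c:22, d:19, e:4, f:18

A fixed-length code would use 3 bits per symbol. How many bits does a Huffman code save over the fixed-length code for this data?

Fixed-length: 3 bits × 73 symbols = 219 bits.
Huffman merges:
merge b(2) and e(4): 6
merge 6 and a(8): 14
merge 14 and f(18): 32
merge d(19) and c(22): 41
merge 32 and 41: 73
Huffman total = 6 + 14 + 32 + 41 + 73 = 166 bits.
Saving = 219 − 166 = 53 bits.

53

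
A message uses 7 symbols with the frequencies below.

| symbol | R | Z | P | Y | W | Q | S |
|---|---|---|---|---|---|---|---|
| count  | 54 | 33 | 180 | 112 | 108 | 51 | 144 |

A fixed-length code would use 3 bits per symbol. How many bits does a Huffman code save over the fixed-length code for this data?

240

Fixed-length: 3 bits × 682 symbols = 2046 bits.
Huffman merges:
Z(33) + Q(51) → 84
R(54) + 84 → 138
W(108) + Y(112) → 220
138 + S(144) → 282
P(180) + 220 → 400
282 + 400 → 682
Huffman total = 84 + 138 + 220 + 282 + 400 + 682 = 1806 bits.
Saving = 2046 − 1806 = 240 bits.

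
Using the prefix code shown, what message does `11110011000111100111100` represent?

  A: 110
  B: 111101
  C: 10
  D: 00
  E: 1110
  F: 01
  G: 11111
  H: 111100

HADHH

Read left to right; each codeword is recognised as soon as it completes (prefix code):
  111100→H | 110→A | 00→D | 111100→H | 111100→H
Decoded message: HADHH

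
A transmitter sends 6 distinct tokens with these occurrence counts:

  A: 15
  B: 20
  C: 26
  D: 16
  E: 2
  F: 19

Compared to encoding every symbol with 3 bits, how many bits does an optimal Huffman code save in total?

Fixed-length: 3 bits × 98 symbols = 294 bits.
Huffman merges:
combine E(2), A(15) → 17
combine D(16), 17 → 33
combine F(19), B(20) → 39
combine C(26), 33 → 59
combine 39, 59 → 98
Huffman total = 17 + 33 + 39 + 59 + 98 = 246 bits.
Saving = 294 − 246 = 48 bits.

48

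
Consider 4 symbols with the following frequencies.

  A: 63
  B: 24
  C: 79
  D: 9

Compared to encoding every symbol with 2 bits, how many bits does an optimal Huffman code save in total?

Fixed-length: 2 bits × 175 symbols = 350 bits.
Huffman merges:
merge D(9) and B(24): 33
merge 33 and A(63): 96
merge C(79) and 96: 175
Huffman total = 33 + 96 + 175 = 304 bits.
Saving = 350 − 304 = 46 bits.

46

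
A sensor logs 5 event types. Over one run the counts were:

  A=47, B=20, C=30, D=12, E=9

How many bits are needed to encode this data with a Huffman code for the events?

Build the Huffman tree bottom-up:
merge E(9) and D(12): 21
merge B(20) and 21: 41
merge C(30) and 41: 71
merge A(47) and 71: 118
The encoded length is the sum of every internal node's weight: 21 + 41 + 71 + 118 = 251 bits.

251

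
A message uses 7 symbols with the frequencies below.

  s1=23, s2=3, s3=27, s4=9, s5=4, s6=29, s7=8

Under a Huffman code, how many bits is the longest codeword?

Merge the two lowest-weight nodes at each step:
merge s2(3) and s5(4): 7
merge 7 and s7(8): 15
merge s4(9) and 15: 24
merge s1(23) and 24: 47
merge s3(27) and s6(29): 56
merge 47 and 56: 103
The first pair merged (s2, s5) ends up deepest, at depth 5.

5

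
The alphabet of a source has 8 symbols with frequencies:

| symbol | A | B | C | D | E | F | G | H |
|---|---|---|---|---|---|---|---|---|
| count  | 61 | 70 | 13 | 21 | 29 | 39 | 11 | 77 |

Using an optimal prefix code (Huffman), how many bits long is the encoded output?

Greedily combine the two least-frequent nodes:
combine G(11), C(13) → 24
combine D(21), 24 → 45
combine E(29), F(39) → 68
combine 45, A(61) → 106
combine 68, B(70) → 138
combine H(77), 106 → 183
combine 138, 183 → 321
The encoded length is the sum of every internal node's weight: 24 + 45 + 68 + 106 + 138 + 183 + 321 = 885 bits.

885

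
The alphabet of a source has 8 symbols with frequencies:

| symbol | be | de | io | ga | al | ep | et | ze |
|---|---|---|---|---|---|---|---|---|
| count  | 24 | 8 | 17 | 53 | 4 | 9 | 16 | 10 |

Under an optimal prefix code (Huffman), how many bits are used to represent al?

5

Build the tree from the bottom:
merge al(4) and de(8): 12
merge ep(9) and ze(10): 19
merge 12 and et(16): 28
merge io(17) and 19: 36
merge be(24) and 28: 52
merge 36 and 52: 88
merge ga(53) and 88: 141
al's leaf is at depth 5, giving a 5-bit codeword.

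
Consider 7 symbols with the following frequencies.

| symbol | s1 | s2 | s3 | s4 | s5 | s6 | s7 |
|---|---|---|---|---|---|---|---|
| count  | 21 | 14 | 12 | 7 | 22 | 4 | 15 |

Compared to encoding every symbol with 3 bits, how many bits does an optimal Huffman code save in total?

32

Fixed-length: 3 bits × 95 symbols = 285 bits.
Huffman merges:
merge s6(4) and s4(7): 11
merge 11 and s3(12): 23
merge s2(14) and s7(15): 29
merge s1(21) and s5(22): 43
merge 23 and 29: 52
merge 43 and 52: 95
Huffman total = 11 + 23 + 29 + 43 + 52 + 95 = 253 bits.
Saving = 285 − 253 = 32 bits.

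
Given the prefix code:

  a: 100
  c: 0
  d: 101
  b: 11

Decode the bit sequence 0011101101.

Read left to right; each codeword is recognised as soon as it completes (prefix code):
  0→c | 0→c | 11→b | 101→d | 101→d
Decoded message: ccbdd

ccbdd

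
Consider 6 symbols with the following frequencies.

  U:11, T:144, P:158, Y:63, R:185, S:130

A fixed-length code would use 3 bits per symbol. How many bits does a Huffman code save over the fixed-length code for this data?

Fixed-length: 3 bits × 691 symbols = 2073 bits.
Huffman merges:
merge U(11) and Y(63): 74
merge 74 and S(130): 204
merge T(144) and P(158): 302
merge R(185) and 204: 389
merge 302 and 389: 691
Huffman total = 74 + 204 + 302 + 389 + 691 = 1660 bits.
Saving = 2073 − 1660 = 413 bits.

413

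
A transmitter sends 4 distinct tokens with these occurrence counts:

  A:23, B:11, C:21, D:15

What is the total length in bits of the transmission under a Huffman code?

140

Build the Huffman tree bottom-up:
combine B(11), D(15) → 26
combine C(21), A(23) → 44
combine 26, 44 → 70
Each symbol's bit-cost is frequency × depth; summing gives 140 bits (equivalently 26 + 44 + 70).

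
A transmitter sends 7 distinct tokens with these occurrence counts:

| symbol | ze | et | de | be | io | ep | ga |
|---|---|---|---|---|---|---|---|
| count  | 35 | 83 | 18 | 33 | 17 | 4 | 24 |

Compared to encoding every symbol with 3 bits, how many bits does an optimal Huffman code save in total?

Fixed-length: 3 bits × 214 symbols = 642 bits.
Huffman merges:
ep(4) + io(17) → 21
de(18) + 21 → 39
ga(24) + be(33) → 57
ze(35) + 39 → 74
57 + 74 → 131
et(83) + 131 → 214
Huffman total = 21 + 39 + 57 + 74 + 131 + 214 = 536 bits.
Saving = 642 − 536 = 106 bits.

106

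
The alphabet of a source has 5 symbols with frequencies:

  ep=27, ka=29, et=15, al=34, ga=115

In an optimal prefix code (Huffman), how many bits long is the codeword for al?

3

Repeatedly merge the two smallest:
merge et(15) and ep(27): 42
merge ka(29) and al(34): 63
merge 42 and 63: 105
merge 105 and ga(115): 220
al sits 3 levels below the root, so its codeword is 3 bits.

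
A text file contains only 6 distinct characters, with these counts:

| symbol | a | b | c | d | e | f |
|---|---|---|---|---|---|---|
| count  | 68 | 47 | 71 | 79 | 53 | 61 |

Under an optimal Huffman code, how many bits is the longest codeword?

Merge the two lowest-weight nodes at each step:
merge b(47) and e(53): 100
merge f(61) and a(68): 129
merge c(71) and d(79): 150
merge 100 and 129: 229
merge 150 and 229: 379
The first pair merged (b, e) ends up deepest, at depth 3.

3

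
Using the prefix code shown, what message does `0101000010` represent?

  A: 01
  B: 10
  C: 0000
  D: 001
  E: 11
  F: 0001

AACB

Read left to right; each codeword is recognised as soon as it completes (prefix code):
  01→A | 01→A | 0000→C | 10→B
Decoded message: AACB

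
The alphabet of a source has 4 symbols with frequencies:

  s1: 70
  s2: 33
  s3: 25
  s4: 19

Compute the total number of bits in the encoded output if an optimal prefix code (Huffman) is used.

268

Merge the two smallest weights repeatedly:
s4(19) + s3(25) → 44
s2(33) + 44 → 77
s1(70) + 77 → 147
Each symbol's bit-cost is frequency × depth; summing gives 268 bits (equivalently 44 + 77 + 147).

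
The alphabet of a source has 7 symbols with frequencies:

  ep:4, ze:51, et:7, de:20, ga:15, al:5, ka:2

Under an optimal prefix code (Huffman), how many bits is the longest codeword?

Merge the two lowest-weight nodes at each step:
combine ka(2), ep(4) → 6
combine al(5), 6 → 11
combine et(7), 11 → 18
combine ga(15), 18 → 33
combine de(20), 33 → 53
combine ze(51), 53 → 104
The first pair merged (ka, ep) ends up deepest, at depth 6.

6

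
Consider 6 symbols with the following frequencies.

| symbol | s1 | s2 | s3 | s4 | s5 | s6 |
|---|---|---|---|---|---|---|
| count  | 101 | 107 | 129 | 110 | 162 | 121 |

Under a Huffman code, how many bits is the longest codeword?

Merge the two lowest-weight nodes at each step:
s1(101) + s2(107) → 208
s4(110) + s6(121) → 231
s3(129) + s5(162) → 291
208 + 231 → 439
291 + 439 → 730
The rarest symbols sit at the bottom; the longest codeword is 3 bits.

3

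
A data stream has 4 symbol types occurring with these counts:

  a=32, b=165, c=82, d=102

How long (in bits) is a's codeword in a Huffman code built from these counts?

3

Huffman merges, smallest pair first:
merge a(32) and c(82): 114
merge d(102) and 114: 216
merge b(165) and 216: 381
a sits 3 levels below the root, so its codeword is 3 bits.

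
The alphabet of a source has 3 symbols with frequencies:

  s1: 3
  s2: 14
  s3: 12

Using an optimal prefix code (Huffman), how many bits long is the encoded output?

44

Build the Huffman tree bottom-up:
s1(3) + s3(12) → 15
s2(14) + 15 → 29
Total encoded bits = sum of merged weights = 15 + 29 = 44.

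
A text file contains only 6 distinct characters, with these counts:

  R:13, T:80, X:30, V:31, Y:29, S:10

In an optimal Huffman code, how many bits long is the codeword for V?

3

Huffman merges, smallest pair first:
S(10) + R(13) → 23
23 + Y(29) → 52
X(30) + V(31) → 61
52 + 61 → 113
T(80) + 113 → 193
The subtree containing V is merged 3 times, so code length = 3.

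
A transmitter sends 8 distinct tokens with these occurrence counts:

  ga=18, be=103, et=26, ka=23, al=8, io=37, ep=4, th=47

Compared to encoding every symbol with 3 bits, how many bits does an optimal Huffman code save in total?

Fixed-length: 3 bits × 266 symbols = 798 bits.
Huffman merges:
merge ep(4) and al(8): 12
merge 12 and ga(18): 30
merge ka(23) and et(26): 49
merge 30 and io(37): 67
merge th(47) and 49: 96
merge 67 and 96: 163
merge be(103) and 163: 266
Huffman total = 12 + 30 + 49 + 67 + 96 + 163 + 266 = 683 bits.
Saving = 798 − 683 = 115 bits.

115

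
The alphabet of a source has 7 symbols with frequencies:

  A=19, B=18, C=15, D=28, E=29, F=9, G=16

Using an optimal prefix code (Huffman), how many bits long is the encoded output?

369

Greedily combine the two least-frequent nodes:
combine F(9), C(15) → 24
combine G(16), B(18) → 34
combine A(19), 24 → 43
combine D(28), E(29) → 57
combine 34, 43 → 77
combine 57, 77 → 134
Each symbol's bit-cost is frequency × depth; summing gives 369 bits (equivalently 24 + 34 + 43 + 57 + 77 + 134).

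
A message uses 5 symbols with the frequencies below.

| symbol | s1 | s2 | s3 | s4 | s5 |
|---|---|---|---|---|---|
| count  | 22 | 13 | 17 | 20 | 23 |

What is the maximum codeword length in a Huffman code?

3

Merge the two lowest-weight nodes at each step:
s2(13) + s3(17) → 30
s4(20) + s1(22) → 42
s5(23) + 30 → 53
42 + 53 → 95
The rarest symbols sit at the bottom; the longest codeword is 3 bits.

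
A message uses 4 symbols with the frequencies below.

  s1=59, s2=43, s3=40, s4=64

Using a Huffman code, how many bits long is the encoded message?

Merge the two smallest weights repeatedly:
s3(40) + s2(43) → 83
s1(59) + s4(64) → 123
83 + 123 → 206
Each symbol's bit-cost is frequency × depth; summing gives 412 bits (equivalently 83 + 123 + 206).

412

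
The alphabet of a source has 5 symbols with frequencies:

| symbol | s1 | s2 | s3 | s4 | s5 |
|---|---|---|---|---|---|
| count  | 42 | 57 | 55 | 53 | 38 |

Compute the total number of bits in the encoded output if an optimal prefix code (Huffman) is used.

570

Merge the two smallest weights repeatedly:
s5(38) + s1(42) → 80
s4(53) + s3(55) → 108
s2(57) + 80 → 137
108 + 137 → 245
The encoded length is the sum of every internal node's weight: 80 + 108 + 137 + 245 = 570 bits.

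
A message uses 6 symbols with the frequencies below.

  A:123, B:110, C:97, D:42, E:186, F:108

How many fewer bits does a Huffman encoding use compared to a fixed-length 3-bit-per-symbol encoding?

Fixed-length: 3 bits × 666 symbols = 1998 bits.
Huffman merges:
merge D(42) and C(97): 139
merge F(108) and B(110): 218
merge A(123) and 139: 262
merge E(186) and 218: 404
merge 262 and 404: 666
Huffman total = 139 + 218 + 262 + 404 + 666 = 1689 bits.
Saving = 1998 − 1689 = 309 bits.

309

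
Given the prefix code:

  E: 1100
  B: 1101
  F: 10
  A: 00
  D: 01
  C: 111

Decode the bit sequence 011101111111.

DBCC

Read left to right; each codeword is recognised as soon as it completes (prefix code):
  01→D | 1101→B | 111→C | 111→C
Decoded message: DBCC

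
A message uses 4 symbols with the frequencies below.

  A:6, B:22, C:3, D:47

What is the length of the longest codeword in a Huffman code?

Merge the two lowest-weight nodes at each step:
merge C(3) and A(6): 9
merge 9 and B(22): 31
merge 31 and D(47): 78
Maximum depth reached is 3.

3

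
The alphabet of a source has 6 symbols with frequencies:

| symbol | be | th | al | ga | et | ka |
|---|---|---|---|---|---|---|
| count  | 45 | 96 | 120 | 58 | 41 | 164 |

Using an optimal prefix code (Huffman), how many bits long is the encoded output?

1278

Greedily combine the two least-frequent nodes:
et(41) + be(45) → 86
ga(58) + 86 → 144
th(96) + al(120) → 216
144 + ka(164) → 308
216 + 308 → 524
Total encoded bits = sum of merged weights = 86 + 144 + 216 + 308 + 524 = 1278.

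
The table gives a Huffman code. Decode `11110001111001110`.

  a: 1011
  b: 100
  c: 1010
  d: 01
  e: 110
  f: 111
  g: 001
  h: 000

Read left to right; each codeword is recognised as soon as it completes (prefix code):
  111→f | 100→b | 01→d | 111→f | 001→g | 110→e
Decoded message: fbdfge

fbdfge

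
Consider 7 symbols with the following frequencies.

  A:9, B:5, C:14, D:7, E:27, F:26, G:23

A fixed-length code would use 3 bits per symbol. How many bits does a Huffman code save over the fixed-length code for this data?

Fixed-length: 3 bits × 111 symbols = 333 bits.
Huffman merges:
merge B(5) and D(7): 12
merge A(9) and 12: 21
merge C(14) and 21: 35
merge G(23) and F(26): 49
merge E(27) and 35: 62
merge 49 and 62: 111
Huffman total = 12 + 21 + 35 + 49 + 62 + 111 = 290 bits.
Saving = 333 − 290 = 43 bits.

43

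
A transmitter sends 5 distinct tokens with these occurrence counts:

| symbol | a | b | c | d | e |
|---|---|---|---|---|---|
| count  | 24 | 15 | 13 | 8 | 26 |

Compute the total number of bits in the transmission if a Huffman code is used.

Merge the two smallest weights repeatedly:
combine d(8), c(13) → 21
combine b(15), 21 → 36
combine a(24), e(26) → 50
combine 36, 50 → 86
Each symbol's bit-cost is frequency × depth; summing gives 193 bits (equivalently 21 + 36 + 50 + 86).

193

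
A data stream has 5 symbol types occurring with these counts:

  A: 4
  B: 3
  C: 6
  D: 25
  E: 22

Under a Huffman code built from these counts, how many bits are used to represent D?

Huffman merges, smallest pair first:
merge B(3) and A(4): 7
merge C(6) and 7: 13
merge 13 and E(22): 35
merge D(25) and 35: 60
D is merged only at the final step, so code length = 1.

1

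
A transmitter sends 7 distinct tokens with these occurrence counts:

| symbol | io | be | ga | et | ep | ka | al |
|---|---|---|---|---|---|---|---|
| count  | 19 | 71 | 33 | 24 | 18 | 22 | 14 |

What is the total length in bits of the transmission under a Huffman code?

Build the Huffman tree bottom-up:
al(14) + ep(18) → 32
io(19) + ka(22) → 41
et(24) + 32 → 56
ga(33) + 41 → 74
56 + be(71) → 127
74 + 127 → 201
Total encoded bits = sum of merged weights = 32 + 41 + 56 + 74 + 127 + 201 = 531.

531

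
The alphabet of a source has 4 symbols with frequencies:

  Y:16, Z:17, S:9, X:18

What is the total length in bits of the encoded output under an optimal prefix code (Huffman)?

120

Greedily combine the two least-frequent nodes:
S(9) + Y(16) → 25
Z(17) + X(18) → 35
25 + 35 → 60
Each symbol's bit-cost is frequency × depth; summing gives 120 bits (equivalently 25 + 35 + 60).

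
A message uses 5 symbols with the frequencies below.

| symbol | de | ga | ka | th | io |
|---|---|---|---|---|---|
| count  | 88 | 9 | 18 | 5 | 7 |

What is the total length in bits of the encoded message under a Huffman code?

199

Build the Huffman tree bottom-up:
merge th(5) and io(7): 12
merge ga(9) and 12: 21
merge ka(18) and 21: 39
merge 39 and de(88): 127
Each symbol's bit-cost is frequency × depth; summing gives 199 bits (equivalently 12 + 21 + 39 + 127).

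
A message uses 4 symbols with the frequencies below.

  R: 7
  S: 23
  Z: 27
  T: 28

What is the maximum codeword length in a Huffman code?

Merge the two lowest-weight nodes at each step:
R(7) + S(23) → 30
Z(27) + T(28) → 55
30 + 55 → 85
The rarest symbols sit at the bottom; the longest codeword is 2 bits.

2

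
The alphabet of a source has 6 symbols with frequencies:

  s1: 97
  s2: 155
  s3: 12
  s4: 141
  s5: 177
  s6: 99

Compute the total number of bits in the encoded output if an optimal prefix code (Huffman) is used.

Greedily combine the two least-frequent nodes:
merge s3(12) and s1(97): 109
merge s6(99) and 109: 208
merge s4(141) and s2(155): 296
merge s5(177) and 208: 385
merge 296 and 385: 681
The encoded length is the sum of every internal node's weight: 109 + 208 + 296 + 385 + 681 = 1679 bits.

1679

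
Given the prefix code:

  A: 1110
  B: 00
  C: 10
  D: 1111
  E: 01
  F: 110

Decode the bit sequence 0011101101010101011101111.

Read left to right; each codeword is recognised as soon as it completes (prefix code):
  00→B | 1110→A | 110→F | 10→C | 10→C | 10→C | 10→C | 1110→A | 1111→D
Decoded message: BAFCCCCAD

BAFCCCCAD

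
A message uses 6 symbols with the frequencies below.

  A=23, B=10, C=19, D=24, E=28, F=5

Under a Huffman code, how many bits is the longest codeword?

4

Merge the two lowest-weight nodes at each step:
F(5) + B(10) → 15
15 + C(19) → 34
A(23) + D(24) → 47
E(28) + 34 → 62
47 + 62 → 109
Maximum depth reached is 4.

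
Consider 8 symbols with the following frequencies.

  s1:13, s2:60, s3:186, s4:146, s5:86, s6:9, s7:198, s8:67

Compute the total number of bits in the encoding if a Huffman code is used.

Merge the two smallest weights repeatedly:
s6(9) + s1(13) → 22
22 + s2(60) → 82
s8(67) + 82 → 149
s5(86) + s4(146) → 232
149 + s3(186) → 335
s7(198) + 232 → 430
335 + 430 → 765
Each symbol's bit-cost is frequency × depth; summing gives 2015 bits (equivalently 22 + 82 + 149 + 232 + 335 + 430 + 765).

2015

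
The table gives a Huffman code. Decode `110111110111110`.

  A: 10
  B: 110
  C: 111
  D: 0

Read left to right; each codeword is recognised as soon as it completes (prefix code):
  110→B | 111→C | 110→B | 111→C | 110→B
Decoded message: BCBCB

BCBCB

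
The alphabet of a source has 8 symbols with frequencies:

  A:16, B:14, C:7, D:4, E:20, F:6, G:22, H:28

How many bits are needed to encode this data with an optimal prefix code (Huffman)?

Build the Huffman tree bottom-up:
combine D(4), F(6) → 10
combine C(7), 10 → 17
combine B(14), A(16) → 30
combine 17, E(20) → 37
combine G(22), H(28) → 50
combine 30, 37 → 67
combine 50, 67 → 117
Total encoded bits = sum of merged weights = 10 + 17 + 30 + 37 + 50 + 67 + 117 = 328.

328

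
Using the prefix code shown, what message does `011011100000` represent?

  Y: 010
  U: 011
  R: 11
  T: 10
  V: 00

UUTVV

Read left to right; each codeword is recognised as soon as it completes (prefix code):
  011→U | 011→U | 10→T | 00→V | 00→V
Decoded message: UUTVV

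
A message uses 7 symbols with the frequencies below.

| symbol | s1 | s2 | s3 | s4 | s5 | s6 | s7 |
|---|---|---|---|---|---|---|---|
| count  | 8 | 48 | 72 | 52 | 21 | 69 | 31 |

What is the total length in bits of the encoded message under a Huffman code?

Greedily combine the two least-frequent nodes:
s1(8) + s5(21) → 29
29 + s7(31) → 60
s2(48) + s4(52) → 100
60 + s6(69) → 129
s3(72) + 100 → 172
129 + 172 → 301
Total encoded bits = sum of merged weights = 29 + 60 + 100 + 129 + 172 + 301 = 791.

791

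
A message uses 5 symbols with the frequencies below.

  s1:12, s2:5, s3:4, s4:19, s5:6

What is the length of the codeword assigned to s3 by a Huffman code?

Build the tree from the bottom:
s3(4) + s2(5) → 9
s5(6) + 9 → 15
s1(12) + 15 → 27
s4(19) + 27 → 46
The subtree containing s3 is merged 4 times, so code length = 4.

4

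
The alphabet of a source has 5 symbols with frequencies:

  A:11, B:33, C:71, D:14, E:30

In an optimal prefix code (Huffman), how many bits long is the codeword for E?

3

Repeatedly merge the two smallest:
merge A(11) and D(14): 25
merge 25 and E(30): 55
merge B(33) and 55: 88
merge C(71) and 88: 159
E sits 3 levels below the root, so its codeword is 3 bits.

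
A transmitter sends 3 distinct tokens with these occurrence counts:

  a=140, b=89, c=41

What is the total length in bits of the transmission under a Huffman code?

Greedily combine the two least-frequent nodes:
merge c(41) and b(89): 130
merge 130 and a(140): 270
The encoded length is the sum of every internal node's weight: 130 + 270 = 400 bits.

400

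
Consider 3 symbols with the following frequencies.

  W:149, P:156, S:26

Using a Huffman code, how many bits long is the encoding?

Build the Huffman tree bottom-up:
combine S(26), W(149) → 175
combine P(156), 175 → 331
Each symbol's bit-cost is frequency × depth; summing gives 506 bits (equivalently 175 + 331).

506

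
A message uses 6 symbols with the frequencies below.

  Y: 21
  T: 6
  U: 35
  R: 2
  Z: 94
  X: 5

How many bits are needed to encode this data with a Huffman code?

286

Greedily combine the two least-frequent nodes:
combine R(2), X(5) → 7
combine T(6), 7 → 13
combine 13, Y(21) → 34
combine 34, U(35) → 69
combine 69, Z(94) → 163
Each symbol's bit-cost is frequency × depth; summing gives 286 bits (equivalently 7 + 13 + 34 + 69 + 163).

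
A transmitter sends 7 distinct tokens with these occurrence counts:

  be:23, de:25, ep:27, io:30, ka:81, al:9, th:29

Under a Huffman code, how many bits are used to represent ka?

2

Huffman merges, smallest pair first:
al(9) + be(23) → 32
de(25) + ep(27) → 52
th(29) + io(30) → 59
32 + 52 → 84
59 + ka(81) → 140
84 + 140 → 224
The subtree containing ka is merged 2 times, so code length = 2.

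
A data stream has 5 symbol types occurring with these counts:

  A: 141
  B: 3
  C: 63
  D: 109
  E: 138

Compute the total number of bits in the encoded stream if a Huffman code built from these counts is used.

974

Merge the two smallest weights repeatedly:
combine B(3), C(63) → 66
combine 66, D(109) → 175
combine E(138), A(141) → 279
combine 175, 279 → 454
The encoded length is the sum of every internal node's weight: 66 + 175 + 279 + 454 = 974 bits.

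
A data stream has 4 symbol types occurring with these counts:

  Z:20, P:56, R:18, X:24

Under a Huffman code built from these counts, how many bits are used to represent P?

Huffman merges, smallest pair first:
merge R(18) and Z(20): 38
merge X(24) and 38: 62
merge P(56) and 62: 118
P is a child of the root — depth 1, so its codeword is a single bit.

1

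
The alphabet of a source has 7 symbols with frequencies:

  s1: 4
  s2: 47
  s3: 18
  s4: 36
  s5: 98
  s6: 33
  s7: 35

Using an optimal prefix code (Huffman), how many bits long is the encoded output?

690

Greedily combine the two least-frequent nodes:
combine s1(4), s3(18) → 22
combine 22, s6(33) → 55
combine s7(35), s4(36) → 71
combine s2(47), 55 → 102
combine 71, s5(98) → 169
combine 102, 169 → 271
Each symbol's bit-cost is frequency × depth; summing gives 690 bits (equivalently 22 + 55 + 71 + 102 + 169 + 271).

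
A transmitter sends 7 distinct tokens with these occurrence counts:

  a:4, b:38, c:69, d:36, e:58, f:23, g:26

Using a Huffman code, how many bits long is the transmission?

Merge the two smallest weights repeatedly:
a(4) + f(23) → 27
g(26) + 27 → 53
d(36) + b(38) → 74
53 + e(58) → 111
c(69) + 74 → 143
111 + 143 → 254
The encoded length is the sum of every internal node's weight: 27 + 53 + 74 + 111 + 143 + 254 = 662 bits.

662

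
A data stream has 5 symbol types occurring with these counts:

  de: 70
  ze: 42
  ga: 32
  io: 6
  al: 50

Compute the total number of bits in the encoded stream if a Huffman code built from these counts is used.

Merge the two smallest weights repeatedly:
combine io(6), ga(32) → 38
combine 38, ze(42) → 80
combine al(50), de(70) → 120
combine 80, 120 → 200
Each symbol's bit-cost is frequency × depth; summing gives 438 bits (equivalently 38 + 80 + 120 + 200).

438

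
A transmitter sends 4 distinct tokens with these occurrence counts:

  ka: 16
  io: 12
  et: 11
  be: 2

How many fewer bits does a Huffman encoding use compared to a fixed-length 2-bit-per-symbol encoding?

3

Fixed-length: 2 bits × 41 symbols = 82 bits.
Huffman merges:
combine be(2), et(11) → 13
combine io(12), 13 → 25
combine ka(16), 25 → 41
Huffman total = 13 + 25 + 41 = 79 bits.
Saving = 82 − 79 = 3 bits.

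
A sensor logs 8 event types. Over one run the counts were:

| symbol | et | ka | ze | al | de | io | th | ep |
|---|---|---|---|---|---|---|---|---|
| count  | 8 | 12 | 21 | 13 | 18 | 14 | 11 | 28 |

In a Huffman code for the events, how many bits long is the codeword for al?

3

Huffman merges, smallest pair first:
combine et(8), th(11) → 19
combine ka(12), al(13) → 25
combine io(14), de(18) → 32
combine 19, ze(21) → 40
combine 25, ep(28) → 53
combine 32, 40 → 72
combine 53, 72 → 125
al's leaf is at depth 3, giving a 3-bit codeword.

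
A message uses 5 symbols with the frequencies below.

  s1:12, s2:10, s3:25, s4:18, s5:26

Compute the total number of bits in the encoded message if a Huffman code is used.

204

Build the Huffman tree bottom-up:
merge s2(10) and s1(12): 22
merge s4(18) and 22: 40
merge s3(25) and s5(26): 51
merge 40 and 51: 91
Total encoded bits = sum of merged weights = 22 + 40 + 51 + 91 = 204.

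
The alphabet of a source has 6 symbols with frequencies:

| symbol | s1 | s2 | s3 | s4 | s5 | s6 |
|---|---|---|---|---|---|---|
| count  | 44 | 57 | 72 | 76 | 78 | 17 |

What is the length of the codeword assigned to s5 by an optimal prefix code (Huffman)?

Build the tree from the bottom:
combine s6(17), s1(44) → 61
combine s2(57), 61 → 118
combine s3(72), s4(76) → 148
combine s5(78), 118 → 196
combine 148, 196 → 344
The subtree containing s5 is merged 2 times, so code length = 2.

2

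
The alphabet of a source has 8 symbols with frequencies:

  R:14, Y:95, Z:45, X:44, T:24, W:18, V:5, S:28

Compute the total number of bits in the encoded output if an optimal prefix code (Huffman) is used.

Merge the two smallest weights repeatedly:
combine V(5), R(14) → 19
combine W(18), 19 → 37
combine T(24), S(28) → 52
combine 37, X(44) → 81
combine Z(45), 52 → 97
combine 81, Y(95) → 176
combine 97, 176 → 273
The encoded length is the sum of every internal node's weight: 19 + 37 + 52 + 81 + 97 + 176 + 273 = 735 bits.

735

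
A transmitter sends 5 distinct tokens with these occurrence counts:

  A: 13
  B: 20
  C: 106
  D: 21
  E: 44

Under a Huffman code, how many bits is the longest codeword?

4

Merge the two lowest-weight nodes at each step:
A(13) + B(20) → 33
D(21) + 33 → 54
E(44) + 54 → 98
98 + C(106) → 204
The first pair merged (A, B) ends up deepest, at depth 4.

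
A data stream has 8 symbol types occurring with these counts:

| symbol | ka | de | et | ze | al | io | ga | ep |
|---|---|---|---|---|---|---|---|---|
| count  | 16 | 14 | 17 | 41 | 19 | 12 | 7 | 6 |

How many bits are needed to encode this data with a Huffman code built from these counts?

Greedily combine the two least-frequent nodes:
ep(6) + ga(7) → 13
io(12) + 13 → 25
de(14) + ka(16) → 30
et(17) + al(19) → 36
25 + 30 → 55
36 + ze(41) → 77
55 + 77 → 132
Total encoded bits = sum of merged weights = 13 + 25 + 30 + 36 + 55 + 77 + 132 = 368.

368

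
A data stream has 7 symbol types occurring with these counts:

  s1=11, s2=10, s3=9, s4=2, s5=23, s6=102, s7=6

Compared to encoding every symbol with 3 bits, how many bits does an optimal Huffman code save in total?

Fixed-length: 3 bits × 163 symbols = 489 bits.
Huffman merges:
s4(2) + s7(6) → 8
8 + s3(9) → 17
s2(10) + s1(11) → 21
17 + 21 → 38
s5(23) + 38 → 61
61 + s6(102) → 163
Huffman total = 8 + 17 + 21 + 38 + 61 + 163 = 308 bits.
Saving = 489 − 308 = 181 bits.

181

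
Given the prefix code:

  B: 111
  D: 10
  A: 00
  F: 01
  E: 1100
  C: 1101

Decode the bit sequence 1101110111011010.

Read left to right; each codeword is recognised as soon as it completes (prefix code):
  1101→C | 1101→C | 1101→C | 10→D | 10→D
Decoded message: CCCDD

CCCDD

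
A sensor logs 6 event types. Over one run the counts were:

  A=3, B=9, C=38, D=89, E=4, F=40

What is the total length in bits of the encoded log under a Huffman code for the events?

Merge the two smallest weights repeatedly:
combine A(3), E(4) → 7
combine 7, B(9) → 16
combine 16, C(38) → 54
combine F(40), 54 → 94
combine D(89), 94 → 183
The encoded length is the sum of every internal node's weight: 7 + 16 + 54 + 94 + 183 = 354 bits.

354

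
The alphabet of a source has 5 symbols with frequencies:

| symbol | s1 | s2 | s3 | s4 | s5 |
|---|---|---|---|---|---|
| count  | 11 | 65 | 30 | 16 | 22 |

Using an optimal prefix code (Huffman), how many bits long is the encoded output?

Merge the two smallest weights repeatedly:
merge s1(11) and s4(16): 27
merge s5(22) and 27: 49
merge s3(30) and 49: 79
merge s2(65) and 79: 144
The encoded length is the sum of every internal node's weight: 27 + 49 + 79 + 144 = 299 bits.

299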